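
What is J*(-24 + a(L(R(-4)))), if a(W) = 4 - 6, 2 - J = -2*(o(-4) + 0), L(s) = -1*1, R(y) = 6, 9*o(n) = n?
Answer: -260/9 ≈ -28.889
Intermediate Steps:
o(n) = n/9
L(s) = -1
J = 10/9 (J = 2 - (-2)*((⅑)*(-4) + 0) = 2 - (-2)*(-4/9 + 0) = 2 - (-2)*(-4)/9 = 2 - 1*8/9 = 2 - 8/9 = 10/9 ≈ 1.1111)
a(W) = -2
J*(-24 + a(L(R(-4)))) = 10*(-24 - 2)/9 = (10/9)*(-26) = -260/9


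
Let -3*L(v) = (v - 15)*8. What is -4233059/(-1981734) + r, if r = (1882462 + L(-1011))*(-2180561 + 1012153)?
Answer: -4365126688924662397/1981734 ≈ -2.2027e+12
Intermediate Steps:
L(v) = 40 - 8*v/3 (L(v) = -(v - 15)*8/3 = -(-15 + v)*8/3 = -(-120 + 8*v)/3 = 40 - 8*v/3)
r = -2202680424784 (r = (1882462 + (40 - 8/3*(-1011)))*(-2180561 + 1012153) = (1882462 + (40 + 2696))*(-1168408) = (1882462 + 2736)*(-1168408) = 1885198*(-1168408) = -2202680424784)
-4233059/(-1981734) + r = -4233059/(-1981734) - 2202680424784 = -4233059*(-1)/1981734 - 2202680424784 = -1*(-4233059/1981734) - 2202680424784 = 4233059/1981734 - 2202680424784 = -4365126688924662397/1981734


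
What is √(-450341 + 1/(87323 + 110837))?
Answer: I*√1105232106143215/49540 ≈ 671.07*I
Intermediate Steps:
√(-450341 + 1/(87323 + 110837)) = √(-450341 + 1/198160) = √(-89239572559/198160) = I*√1105232106143215/49540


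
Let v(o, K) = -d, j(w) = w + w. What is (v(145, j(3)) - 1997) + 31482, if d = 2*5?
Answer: 29475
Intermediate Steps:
j(w) = 2*w
d = 10
v(o, K) = -10 (v(o, K) = -1*10 = -10)
(v(145, j(3)) - 1997) + 31482 = (-10 - 1997) + 31482 = -2007 + 31482 = 29475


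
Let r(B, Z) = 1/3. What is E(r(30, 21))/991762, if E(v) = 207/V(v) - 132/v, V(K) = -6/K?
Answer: -815/1983524 ≈ -0.00041088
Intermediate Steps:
r(B, Z) = ⅓
E(v) = -132/v - 69*v/2 (E(v) = 207/((-6/v)) - 132/v = 207*(-v/6) - 132/v = -69*v/2 - 132/v = -132/v - 69*v/2)
E(r(30, 21))/991762 = (-132/⅓ - 69/2*⅓)/991762 = (-132*3 - 23/2)*(1/991762) = (-396 - 23/2)*(1/991762) = -815/2*1/991762 = -815/1983524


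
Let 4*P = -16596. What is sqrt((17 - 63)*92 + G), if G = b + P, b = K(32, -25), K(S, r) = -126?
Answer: I*sqrt(8507) ≈ 92.233*I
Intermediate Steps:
P = -4149 (P = (1/4)*(-16596) = -4149)
b = -126
G = -4275 (G = -126 - 4149 = -4275)
sqrt((17 - 63)*92 + G) = sqrt((17 - 63)*92 - 4275) = sqrt(-46*92 - 4275) = sqrt(-4232 - 4275) = sqrt(-8507) = I*sqrt(8507)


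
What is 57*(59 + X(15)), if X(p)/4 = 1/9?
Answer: 10165/3 ≈ 3388.3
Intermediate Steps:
X(p) = 4/9
57*(59 + X(15)) = 57*(59 + 4/9) = 57*(535/9) = 10165/3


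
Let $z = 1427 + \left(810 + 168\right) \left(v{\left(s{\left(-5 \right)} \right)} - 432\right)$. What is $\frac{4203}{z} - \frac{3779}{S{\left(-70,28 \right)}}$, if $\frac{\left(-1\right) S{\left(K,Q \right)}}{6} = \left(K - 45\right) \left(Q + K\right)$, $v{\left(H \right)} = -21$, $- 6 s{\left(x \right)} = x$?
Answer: $\frac{1547029913}{12797770860} \approx 0.12088$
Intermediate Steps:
$s{\left(x \right)} = - \frac{x}{6}$
$S{\left(K,Q \right)} = - 6 \left(-45 + K\right) \left(K + Q\right)$ ($S{\left(K,Q \right)} = - 6 \left(K - 45\right) \left(Q + K\right) = - 6 \left(-45 + K\right) \left(K + Q\right)$)
$z = -441607$ ($z = 1427 + \left(810 + 168\right) \left(-21 - 432\right) = 1427 + 978 \left(-453\right) = 1427 - 443034 = -441607$)
$\frac{4203}{z} - \frac{3779}{S{\left(-70,28 \right)}} = \frac{4203}{-441607} - \frac{3779}{- 6 \left(-70\right)^{2} + 270 \left(-70\right) + 270 \cdot 28 - \left(-420\right) 28} = 4203 \left(- \frac{1}{441607}\right) - \frac{3779}{\left(-6\right) 4900 - 18900 + 7560 + 11760} = - \frac{4203}{441607} - \frac{3779}{-29400 - 18900 + 7560 + 11760} = - \frac{4203}{441607} - \frac{3779}{-28980} = - \frac{4203}{441607} - - \frac{3779}{28980} = - \frac{4203}{441607} + \frac{3779}{28980} = \frac{1547029913}{12797770860}$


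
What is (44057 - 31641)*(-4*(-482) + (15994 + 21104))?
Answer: 484546816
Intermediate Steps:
(44057 - 31641)*(-4*(-482) + (15994 + 21104)) = 12416*(1928 + 37098) = 12416*39026 = 484546816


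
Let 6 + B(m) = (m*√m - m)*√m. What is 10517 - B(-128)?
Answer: -5861 - 1024*I*√2 ≈ -5861.0 - 1448.2*I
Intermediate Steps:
B(m) = -6 + √m*(m^(3/2) - m) (B(m) = -6 + (m*√m - m)*√m = -6 + (m^(3/2) - m)*√m = -6 + √m*(m^(3/2) - m))
10517 - B(-128) = 10517 - (-6 + (-128)² - (-128)^(3/2)) = 10517 - (-6 + 16384 - (-1024)*I*√2) = 10517 - (-6 + 16384 + 1024*I*√2) = 10517 - (16378 + 1024*I*√2) = 10517 + (-16378 - 1024*I*√2) = -5861 - 1024*I*√2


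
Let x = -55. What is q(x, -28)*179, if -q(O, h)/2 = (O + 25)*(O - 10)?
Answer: -698100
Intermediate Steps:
q(O, h) = -2*(-10 + O)*(25 + O) (q(O, h) = -2*(O + 25)*(O - 10) = -2*(25 + O)*(-10 + O) = -2*(-10 + O)*(25 + O))
q(x, -28)*179 = (500 - 30*(-55) - 2*(-55)²)*179 = (500 + 1650 - 2*3025)*179 = (500 + 1650 - 6050)*179 = -3900*179 = -698100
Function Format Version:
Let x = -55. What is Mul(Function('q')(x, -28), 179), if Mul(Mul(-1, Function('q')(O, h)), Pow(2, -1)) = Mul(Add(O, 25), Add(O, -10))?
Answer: -698100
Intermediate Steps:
Function('q')(O, h) = Mul(-2, Add(-10, O), Add(25, O)) (Function('q')(O, h) = Mul(-2, Mul(Add(O, 25), Add(O, -10))) = Mul(-2, Mul(Add(25, O), Add(-10, O))) = Mul(-2, Mul(Add(-10, O), Add(25, O))) = Mul(-2, Add(-10, O), Add(25, O)))
Mul(Function('q')(x, -28), 179) = Mul(Add(500, Mul(-30, -55), Mul(-2, Pow(-55, 2))), 179) = Mul(Add(500, 1650, Mul(-2, 3025)), 179) = Mul(Add(500, 1650, -6050), 179) = Mul(-3900, 179) = -698100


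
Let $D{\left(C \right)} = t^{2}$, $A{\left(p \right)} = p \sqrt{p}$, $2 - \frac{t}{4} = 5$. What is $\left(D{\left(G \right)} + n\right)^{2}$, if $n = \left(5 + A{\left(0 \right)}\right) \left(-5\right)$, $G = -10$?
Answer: $14161$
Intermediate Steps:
$t = -12$ ($t = 8 - 20 = -12$)
$A{\left(p \right)} = p^{\frac{3}{2}}$
$D{\left(C \right)} = 144$ ($D{\left(C \right)} = \left(-12\right)^{2} = 144$)
$n = -25$ ($n = \left(5 + 0^{\frac{3}{2}}\right) \left(-5\right) = \left(5 + 0\right) \left(-5\right) = 5 \left(-5\right) = -25$)
$\left(D{\left(G \right)} + n\right)^{2} = \left(144 - 25\right)^{2} = 119^{2} = 14161$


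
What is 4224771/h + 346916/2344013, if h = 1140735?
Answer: 3432885789761/891299223185 ≈ 3.8516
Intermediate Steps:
4224771/h + 346916/2344013 = 4224771/1140735 + 346916/2344013 = 4224771*(1/1140735) + 346916*(1/2344013) = 1408257/380245 + 346916/2344013 = 3432885789761/891299223185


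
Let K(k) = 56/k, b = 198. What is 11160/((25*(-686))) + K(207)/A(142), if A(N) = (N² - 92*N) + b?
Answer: -842914768/1295413245 ≈ -0.65069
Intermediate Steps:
A(N) = 198 + N² - 92*N (A(N) = (N² - 92*N) + 198 = 198 + N² - 92*N)
11160/((25*(-686))) + K(207)/A(142) = 11160/((25*(-686))) + (56/207)/(198 + 142² - 92*142) = 11160/(-17150) + (56*(1/207))/(198 + 20164 - 13064) = 11160*(-1/17150) + (56/207)/7298 = -1116/1715 + (56/207)*(1/7298) = -1116/1715 + 28/755343 = -842914768/1295413245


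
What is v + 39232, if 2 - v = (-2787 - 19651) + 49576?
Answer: 12096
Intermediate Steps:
v = -27136 (v = 2 - ((-2787 - 19651) + 49576) = 2 - (-22438 + 49576) = 2 - 1*27138 = 2 - 27138 = -27136)
v + 39232 = -27136 + 39232 = 12096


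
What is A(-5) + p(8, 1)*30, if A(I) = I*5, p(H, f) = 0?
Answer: -25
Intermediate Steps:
A(I) = 5*I
A(-5) + p(8, 1)*30 = 5*(-5) + 0*30 = -25 + 0 = -25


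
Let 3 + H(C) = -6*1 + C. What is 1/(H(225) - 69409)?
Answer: -1/69193 ≈ -1.4452e-5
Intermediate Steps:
H(C) = -9 + C (H(C) = -3 + (-6*1 + C) = -3 + (-6 + C) = -9 + C)
1/(H(225) - 69409) = 1/((-9 + 225) - 69409) = 1/(216 - 69409) = 1/(-69193) = -1/69193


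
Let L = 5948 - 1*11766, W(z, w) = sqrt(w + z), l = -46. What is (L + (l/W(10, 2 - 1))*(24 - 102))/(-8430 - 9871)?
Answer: 5818/18301 - 3588*sqrt(11)/201311 ≈ 0.25879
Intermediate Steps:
L = -5818 (L = 5948 - 11766 = -5818)
(L + (l/W(10, 2 - 1))*(24 - 102))/(-8430 - 9871) = (-5818 + (-46/sqrt((2 - 1) + 10))*(24 - 102))/(-8430 - 9871) = (-5818 - 46/sqrt(1 + 10)*(-78))/(-18301) = (-5818 - 46*sqrt(11)/11*(-78))*(-1/18301) = (-5818 + 3588*sqrt(11)/11)*(-1/18301) = 5818/18301 - 3588*sqrt(11)/201311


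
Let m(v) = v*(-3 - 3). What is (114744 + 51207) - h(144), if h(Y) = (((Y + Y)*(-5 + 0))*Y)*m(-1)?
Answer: 1410111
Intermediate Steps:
m(v) = -6*v (m(v) = v*(-6) = -6*v)
h(Y) = -60*Y**2 (h(Y) = (((Y + Y)*(-5 + 0))*Y)*(-6*(-1)) = (((2*Y)*(-5))*Y)*6 = ((-10*Y)*Y)*6 = -10*Y**2*6 = -60*Y**2)
(114744 + 51207) - h(144) = (114744 + 51207) - (-60)*144**2 = 165951 - (-60)*20736 = 165951 - 1*(-1244160) = 165951 + 1244160 = 1410111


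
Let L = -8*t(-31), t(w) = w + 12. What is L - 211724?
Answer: -211572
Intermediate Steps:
t(w) = 12 + w
L = 152 (L = -8*(12 - 31) = -8*(-19) = 152)
L - 211724 = 152 - 211724 = -211572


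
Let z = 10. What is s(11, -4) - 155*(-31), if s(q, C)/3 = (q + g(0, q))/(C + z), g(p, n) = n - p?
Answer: 4816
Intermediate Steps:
s(q, C) = 6*q/(10 + C) (s(q, C) = 3*((q + (q - 1*0))/(C + 10)) = 3*((q + (q + 0))/(10 + C)) = 3*((q + q)/(10 + C)) = 3*((2*q)/(10 + C)) = 3*(2*q/(10 + C)) = 6*q/(10 + C))
s(11, -4) - 155*(-31) = 6*11/(10 - 4) - 155*(-31) = 6*11/6 + 4805 = 6*11*(1/6) + 4805 = 11 + 4805 = 4816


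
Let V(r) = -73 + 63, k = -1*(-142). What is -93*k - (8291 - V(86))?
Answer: -21507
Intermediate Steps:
k = 142
V(r) = -10
-93*k - (8291 - V(86)) = -93*142 - (8291 - 1*(-10)) = -13206 - (8291 + 10) = -13206 - 1*8301 = -13206 - 8301 = -21507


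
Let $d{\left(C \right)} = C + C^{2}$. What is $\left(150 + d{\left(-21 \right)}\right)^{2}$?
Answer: $324900$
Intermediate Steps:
$\left(150 + d{\left(-21 \right)}\right)^{2} = \left(150 - 21 \left(1 - 21\right)\right)^{2} = \left(150 - -420\right)^{2} = \left(150 + 420\right)^{2} = 570^{2} = 324900$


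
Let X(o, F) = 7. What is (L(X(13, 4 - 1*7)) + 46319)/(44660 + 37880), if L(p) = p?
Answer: 23163/41270 ≈ 0.56126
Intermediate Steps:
(L(X(13, 4 - 1*7)) + 46319)/(44660 + 37880) = (7 + 46319)/(44660 + 37880) = 46326/82540 = 46326*(1/82540) = 23163/41270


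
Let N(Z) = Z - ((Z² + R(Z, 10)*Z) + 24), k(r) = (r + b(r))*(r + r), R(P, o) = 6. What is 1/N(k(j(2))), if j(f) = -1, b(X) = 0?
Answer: -1/38 ≈ -0.026316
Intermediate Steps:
k(r) = 2*r² (k(r) = (r + 0)*(r + r) = r*(2*r) = 2*r²)
N(Z) = -24 - Z² - 5*Z (N(Z) = Z - ((Z² + 6*Z) + 24) = Z - (24 + Z² + 6*Z) = Z + (-24 - Z² - 6*Z) = -24 - Z² - 5*Z)
1/N(k(j(2))) = 1/(-24 - (2*(-1)²)² - 10*(-1)²) = 1/(-24 - (2*1)² - 10) = 1/(-24 - 1*2² - 5*2) = 1/(-24 - 1*4 - 10) = 1/(-24 - 4 - 10) = 1/(-38) = -1/38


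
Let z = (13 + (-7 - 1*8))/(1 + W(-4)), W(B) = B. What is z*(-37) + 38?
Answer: 40/3 ≈ 13.333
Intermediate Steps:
z = ⅔ (z = (13 + (-7 - 1*8))/(1 - 4) = (13 + (-7 - 8))/(-3) = (13 - 15)*(-⅓) = -2*(-⅓) = ⅔ ≈ 0.66667)
z*(-37) + 38 = (⅔)*(-37) + 38 = -74/3 + 38 = 40/3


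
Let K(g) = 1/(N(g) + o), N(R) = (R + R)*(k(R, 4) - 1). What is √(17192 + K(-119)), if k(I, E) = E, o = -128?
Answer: 3*√1354278694/842 ≈ 131.12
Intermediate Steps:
N(R) = 6*R (N(R) = (R + R)*(4 - 1) = (2*R)*3 = 6*R)
K(g) = 1/(-128 + 6*g) (K(g) = 1/(6*g - 128) = 1/(-128 + 6*g))
√(17192 + K(-119)) = √(17192 + 1/(2*(-64 + 3*(-119)))) = √(17192 + 1/(2*(-64 - 357))) = √(17192 + (½)/(-421)) = √(17192 + (½)*(-1/421)) = √(17192 - 1/842) = √(14475663/842) = 3*√1354278694/842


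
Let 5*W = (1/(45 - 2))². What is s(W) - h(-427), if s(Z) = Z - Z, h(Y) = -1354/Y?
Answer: -1354/427 ≈ -3.1710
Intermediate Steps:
W = 1/9245 (W = (1/(45 - 2))²/5 = (1/43)²/5 = (⅕)*(1/1849) = 1/9245 ≈ 0.00010817)
s(Z) = 0
s(W) - h(-427) = 0 - (-1354)/(-427) = 0 - (-1354)*(-1)/427 = 0 - 1*1354/427 = 0 - 1354/427 = -1354/427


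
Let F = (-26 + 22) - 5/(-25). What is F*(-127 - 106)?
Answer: 4427/5 ≈ 885.40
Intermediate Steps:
F = -19/5 (F = -4 - 5*(-1/25) = -4 + ⅕ = -19/5 ≈ -3.8000)
F*(-127 - 106) = -19*(-127 - 106)/5 = -19/5*(-233) = 4427/5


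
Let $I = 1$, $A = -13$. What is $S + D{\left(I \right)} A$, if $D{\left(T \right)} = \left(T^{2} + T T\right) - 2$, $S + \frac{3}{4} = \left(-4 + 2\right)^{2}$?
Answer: $\frac{13}{4} \approx 3.25$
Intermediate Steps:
$S = \frac{13}{4}$ ($S = - \frac{3}{4} + \left(-4 + 2\right)^{2} = - \frac{3}{4} + \left(-2\right)^{2} = - \frac{3}{4} + 4 = \frac{13}{4} \approx 3.25$)
$D{\left(T \right)} = -2 + 2 T^{2}$ ($D{\left(T \right)} = \left(T^{2} + T^{2}\right) - 2 = 2 T^{2} - 2 = -2 + 2 T^{2}$)
$S + D{\left(I \right)} A = \frac{13}{4} + \left(-2 + 2 \cdot 1^{2}\right) \left(-13\right) = \frac{13}{4} + \left(-2 + 2 \cdot 1\right) \left(-13\right) = \frac{13}{4} + \left(-2 + 2\right) \left(-13\right) = \frac{13}{4} + 0 \left(-13\right) = \frac{13}{4} + 0 = \frac{13}{4}$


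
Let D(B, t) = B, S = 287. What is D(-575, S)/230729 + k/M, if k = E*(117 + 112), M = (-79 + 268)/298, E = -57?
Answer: -299162796167/14535927 ≈ -20581.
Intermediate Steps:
M = 189/298 (M = 189*(1/298) = 189/298 ≈ 0.63423)
k = -13053 (k = -57*(117 + 112) = -57*229 = -13053)
D(-575, S)/230729 + k/M = -575/230729 - 13053/189/298 = -575*1/230729 - 13053*298/189 = -575/230729 - 1296598/63 = -299162796167/14535927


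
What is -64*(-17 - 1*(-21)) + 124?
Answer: -132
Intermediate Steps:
-64*(-17 - 1*(-21)) + 124 = -64*(-17 + 21) + 124 = -64*4 + 124 = -256 + 124 = -132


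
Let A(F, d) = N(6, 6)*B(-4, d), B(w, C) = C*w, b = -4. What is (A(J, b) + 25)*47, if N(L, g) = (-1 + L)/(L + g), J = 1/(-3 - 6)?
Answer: 4465/3 ≈ 1488.3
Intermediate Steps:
J = -1/9 (J = 1/(-9) = -1/9 ≈ -0.11111)
N(L, g) = (-1 + L)/(L + g)
A(F, d) = -5*d/3 (A(F, d) = ((-1 + 6)/(6 + 6))*(d*(-4)) = (5/12)*(-4*d) = ((1/12)*5)*(-4*d) = 5*(-4*d)/12 = -5*d/3)
(A(J, b) + 25)*47 = (-5/3*(-4) + 25)*47 = (20/3 + 25)*47 = (95/3)*47 = 4465/3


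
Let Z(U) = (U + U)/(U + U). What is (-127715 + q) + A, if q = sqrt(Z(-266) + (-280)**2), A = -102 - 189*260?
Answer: -176957 + sqrt(78401) ≈ -1.7668e+5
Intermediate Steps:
A = -49242 (A = -102 - 49140 = -49242)
Z(U) = 1 (Z(U) = (2*U)/((2*U)) = (2*U)*(1/(2*U)) = 1)
q = sqrt(78401) (q = sqrt(1 + (-280)**2) = sqrt(1 + 78400) = sqrt(78401) ≈ 280.00)
(-127715 + q) + A = (-127715 + sqrt(78401)) - 49242 = -176957 + sqrt(78401)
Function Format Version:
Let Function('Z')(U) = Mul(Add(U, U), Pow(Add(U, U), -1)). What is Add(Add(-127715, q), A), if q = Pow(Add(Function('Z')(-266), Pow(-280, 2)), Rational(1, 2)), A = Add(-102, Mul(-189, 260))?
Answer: Add(-176957, Pow(78401, Rational(1, 2))) ≈ -1.7668e+5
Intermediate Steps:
A = -49242 (A = Add(-102, -49140) = -49242)
Function('Z')(U) = 1 (Function('Z')(U) = Mul(Mul(2, U), Pow(Mul(2, U), -1)) = Mul(Mul(2, U), Mul(Rational(1, 2), Pow(U, -1))) = 1)
q = Pow(78401, Rational(1, 2)) (q = Pow(Add(1, Pow(-280, 2)), Rational(1, 2)) = Pow(Add(1, 78400), Rational(1, 2)) = Pow(78401, Rational(1, 2)) ≈ 280.00)
Add(Add(-127715, q), A) = Add(Add(-127715, Pow(78401, Rational(1, 2))), -49242) = Add(-176957, Pow(78401, Rational(1, 2)))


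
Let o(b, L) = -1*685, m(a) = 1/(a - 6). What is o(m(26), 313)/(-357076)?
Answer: 685/357076 ≈ 0.0019184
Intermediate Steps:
m(a) = 1/(-6 + a)
o(b, L) = -685
o(m(26), 313)/(-357076) = -685/(-357076) = -685*(-1/357076) = 685/357076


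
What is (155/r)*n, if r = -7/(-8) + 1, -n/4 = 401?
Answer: -397792/3 ≈ -1.3260e+5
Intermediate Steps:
n = -1604 (n = -4*401 = -1604)
r = 15/8 (r = -1/8*(-7) + 1 = 7/8 + 1 = 15/8 ≈ 1.8750)
(155/r)*n = (155/(15/8))*(-1604) = (155*(8/15))*(-1604) = (248/3)*(-1604) = -397792/3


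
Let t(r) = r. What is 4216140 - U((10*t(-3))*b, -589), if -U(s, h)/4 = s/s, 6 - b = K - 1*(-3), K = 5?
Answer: 4216144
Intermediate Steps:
b = -2 (b = 6 - (5 - 1*(-3)) = 6 - (5 + 3) = 6 - 1*8 = 6 - 8 = -2)
U(s, h) = -4 (U(s, h) = -4*s/s = -4*1 = -4)
4216140 - U((10*t(-3))*b, -589) = 4216140 - 1*(-4) = 4216140 + 4 = 4216144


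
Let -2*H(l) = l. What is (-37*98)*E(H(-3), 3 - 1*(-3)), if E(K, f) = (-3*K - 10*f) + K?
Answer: 228438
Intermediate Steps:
H(l) = -l/2
E(K, f) = -10*f - 2*K (E(K, f) = (-10*f - 3*K) + K = -10*f - 2*K)
(-37*98)*E(H(-3), 3 - 1*(-3)) = (-37*98)*(-10*(3 - 1*(-3)) - (-1)*(-3)) = -3626*(-10*(3 + 3) - 2*3/2) = -3626*(-10*6 - 3) = -3626*(-60 - 3) = -3626*(-63) = 228438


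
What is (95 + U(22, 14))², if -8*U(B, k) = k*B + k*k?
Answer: 1024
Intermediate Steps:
U(B, k) = -k²/8 - B*k/8 (U(B, k) = -(k*B + k*k)/8 = -(B*k + k²)/8 = -(k² + B*k)/8 = -k²/8 - B*k/8)
(95 + U(22, 14))² = (95 - ⅛*14*(22 + 14))² = (95 - ⅛*14*36)² = (95 - 63)² = 32² = 1024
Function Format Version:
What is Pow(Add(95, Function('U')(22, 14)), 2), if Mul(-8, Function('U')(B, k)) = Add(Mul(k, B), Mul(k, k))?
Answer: 1024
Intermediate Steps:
Function('U')(B, k) = Add(Mul(Rational(-1, 8), Pow(k, 2)), Mul(Rational(-1, 8), B, k)) (Function('U')(B, k) = Mul(Rational(-1, 8), Add(Mul(k, B), Mul(k, k))) = Mul(Rational(-1, 8), Add(Mul(B, k), Pow(k, 2))) = Mul(Rational(-1, 8), Add(Pow(k, 2), Mul(B, k))) = Add(Mul(Rational(-1, 8), Pow(k, 2)), Mul(Rational(-1, 8), B, k)))
Pow(Add(95, Function('U')(22, 14)), 2) = Pow(Add(95, Mul(Rational(-1, 8), 14, Add(22, 14))), 2) = Pow(Add(95, Mul(Rational(-1, 8), 14, 36)), 2) = Pow(Add(95, -63), 2) = Pow(32, 2) = 1024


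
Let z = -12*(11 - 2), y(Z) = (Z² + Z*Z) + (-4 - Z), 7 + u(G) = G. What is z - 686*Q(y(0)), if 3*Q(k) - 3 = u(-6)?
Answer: 6536/3 ≈ 2178.7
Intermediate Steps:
u(G) = -7 + G
y(Z) = -4 - Z + 2*Z² (y(Z) = (Z² + Z²) + (-4 - Z) = 2*Z² + (-4 - Z) = -4 - Z + 2*Z²)
z = -108 (z = -12*9 = -108)
Q(k) = -10/3 (Q(k) = 1 + (-7 - 6)/3 = 1 + (⅓)*(-13) = 1 - 13/3 = -10/3)
z - 686*Q(y(0)) = -108 - 686*(-10/3) = -108 + 6860/3 = 6536/3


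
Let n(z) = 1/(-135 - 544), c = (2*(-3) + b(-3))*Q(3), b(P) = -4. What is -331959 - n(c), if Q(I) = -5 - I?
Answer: -225400160/679 ≈ -3.3196e+5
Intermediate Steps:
c = 80 (c = (2*(-3) - 4)*(-5 - 1*3) = (-6 - 4)*(-5 - 3) = -10*(-8) = 80)
n(z) = -1/679 (n(z) = 1/(-679) = -1/679)
-331959 - n(c) = -331959 - 1*(-1/679) = -331959 + 1/679 = -225400160/679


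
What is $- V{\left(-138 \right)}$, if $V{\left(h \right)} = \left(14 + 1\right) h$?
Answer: $2070$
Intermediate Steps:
$V{\left(h \right)} = 15 h$
$- V{\left(-138 \right)} = - 15 \left(-138\right) = \left(-1\right) \left(-2070\right) = 2070$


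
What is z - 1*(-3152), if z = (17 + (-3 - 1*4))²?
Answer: 3252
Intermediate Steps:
z = 100 (z = (17 + (-3 - 4))² = (17 - 7)² = 10² = 100)
z - 1*(-3152) = 100 - 1*(-3152) = 100 + 3152 = 3252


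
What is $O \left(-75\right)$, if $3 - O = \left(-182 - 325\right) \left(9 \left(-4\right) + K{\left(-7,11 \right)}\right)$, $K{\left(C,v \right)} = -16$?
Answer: $1977075$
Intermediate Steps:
$O = -26361$ ($O = 3 - \left(-182 - 325\right) \left(9 \left(-4\right) - 16\right) = 3 - - 507 \left(-36 - 16\right) = 3 - \left(-507\right) \left(-52\right) = 3 - 26364 = -26361$)
$O \left(-75\right) = \left(-26361\right) \left(-75\right) = 1977075$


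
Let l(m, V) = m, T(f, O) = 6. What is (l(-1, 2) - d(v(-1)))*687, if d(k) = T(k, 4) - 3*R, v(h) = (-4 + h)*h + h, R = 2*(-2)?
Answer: -13053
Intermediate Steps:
R = -4
v(h) = h + h*(-4 + h) (v(h) = h*(-4 + h) + h = h + h*(-4 + h))
d(k) = 18 (d(k) = 6 - 3*(-4) = 6 + 12 = 18)
(l(-1, 2) - d(v(-1)))*687 = (-1 - 1*18)*687 = (-1 - 18)*687 = -19*687 = -13053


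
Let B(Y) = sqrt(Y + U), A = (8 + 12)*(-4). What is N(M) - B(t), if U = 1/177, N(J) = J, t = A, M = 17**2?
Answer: 289 - I*sqrt(2506143)/177 ≈ 289.0 - 8.944*I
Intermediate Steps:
M = 289
A = -80 (A = 20*(-4) = -80)
t = -80
U = 1/177 ≈ 0.0056497
B(Y) = sqrt(1/177 + Y) (B(Y) = sqrt(Y + 1/177) = sqrt(1/177 + Y))
N(M) - B(t) = 289 - sqrt(177 + 31329*(-80))/177 = 289 - sqrt(177 - 2506320)/177 = 289 - sqrt(-2506143)/177 = 289 - I*sqrt(2506143)/177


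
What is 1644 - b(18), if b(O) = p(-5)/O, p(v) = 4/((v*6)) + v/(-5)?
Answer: 443867/270 ≈ 1644.0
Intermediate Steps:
p(v) = -v/5 + 2/(3*v) (p(v) = 4/((6*v)) + v*(-⅕) = 4*(1/(6*v)) - v/5 = 2/(3*v) - v/5 = -v/5 + 2/(3*v))
b(O) = 13/(15*O) (b(O) = (-⅕*(-5) + (⅔)/(-5))/O = (1 + (⅔)*(-⅕))/O = (1 - 2/15)/O = 13/(15*O))
1644 - b(18) = 1644 - 13/(15*18) = 1644 - 1*13/270 = 1644 - 13/270 = 443867/270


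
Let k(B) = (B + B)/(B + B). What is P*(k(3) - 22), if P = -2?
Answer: 42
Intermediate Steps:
k(B) = 1 (k(B) = (2*B)/((2*B)) = (2*B)*(1/(2*B)) = 1)
P*(k(3) - 22) = -2*(1 - 22) = -2*(-21) = 42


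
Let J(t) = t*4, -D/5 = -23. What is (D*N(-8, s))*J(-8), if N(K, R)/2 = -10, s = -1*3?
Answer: 73600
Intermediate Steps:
s = -3
N(K, R) = -20 (N(K, R) = 2*(-10) = -20)
D = 115 (D = -5*(-23) = 115)
J(t) = 4*t
(D*N(-8, s))*J(-8) = (115*(-20))*(4*(-8)) = -2300*(-32) = 73600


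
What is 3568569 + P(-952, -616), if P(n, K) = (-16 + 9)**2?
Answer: 3568618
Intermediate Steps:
P(n, K) = 49 (P(n, K) = (-7)**2 = 49)
3568569 + P(-952, -616) = 3568569 + 49 = 3568618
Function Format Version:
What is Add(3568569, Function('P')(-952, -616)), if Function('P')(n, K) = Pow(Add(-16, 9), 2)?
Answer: 3568618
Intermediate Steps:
Function('P')(n, K) = 49 (Function('P')(n, K) = Pow(-7, 2) = 49)
Add(3568569, Function('P')(-952, -616)) = Add(3568569, 49) = 3568618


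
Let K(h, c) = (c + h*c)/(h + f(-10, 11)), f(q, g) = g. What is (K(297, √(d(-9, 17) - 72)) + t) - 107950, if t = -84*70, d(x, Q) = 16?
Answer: -113830 + 149*I*√14/77 ≈ -1.1383e+5 + 7.2403*I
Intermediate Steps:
t = -5880
K(h, c) = (c + c*h)/(11 + h) (K(h, c) = (c + h*c)/(h + 11) = (c + c*h)/(11 + h))
(K(297, √(d(-9, 17) - 72)) + t) - 107950 = (√(16 - 72)*(1 + 297)/(11 + 297) - 5880) - 107950 = (√(-56)*298/308 - 5880) - 107950 = ((2*I*√14)*(1/308)*298 - 5880) - 107950 = (149*I*√14/77 - 5880) - 107950 = (-5880 + 149*I*√14/77) - 107950 = -113830 + 149*I*√14/77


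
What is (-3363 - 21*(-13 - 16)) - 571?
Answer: -3325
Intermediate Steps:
(-3363 - 21*(-13 - 16)) - 571 = (-3363 - 21*(-29)) - 571 = (-3363 + 609) - 571 = -2754 - 571 = -3325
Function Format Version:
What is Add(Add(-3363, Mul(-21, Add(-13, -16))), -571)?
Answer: -3325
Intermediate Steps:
Add(Add(-3363, Mul(-21, Add(-13, -16))), -571) = Add(Add(-3363, Mul(-21, -29)), -571) = Add(Add(-3363, 609), -571) = Add(-2754, -571) = -3325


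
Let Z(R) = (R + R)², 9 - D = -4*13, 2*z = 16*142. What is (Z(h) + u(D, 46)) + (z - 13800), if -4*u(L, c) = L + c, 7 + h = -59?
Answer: 18933/4 ≈ 4733.3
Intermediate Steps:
z = 1136 (z = (16*142)/2 = (½)*2272 = 1136)
h = -66 (h = -7 - 59 = -66)
D = 61 (D = 9 - (-4)*13 = 9 - 1*(-52) = 9 + 52 = 61)
Z(R) = 4*R² (Z(R) = (2*R)² = 4*R²)
u(L, c) = -L/4 - c/4 (u(L, c) = -(L + c)/4 = -L/4 - c/4)
(Z(h) + u(D, 46)) + (z - 13800) = (4*(-66)² + (-¼*61 - ¼*46)) + (1136 - 13800) = (4*4356 + (-61/4 - 23/2)) - 12664 = (17424 - 107/4) - 12664 = 69589/4 - 12664 = 18933/4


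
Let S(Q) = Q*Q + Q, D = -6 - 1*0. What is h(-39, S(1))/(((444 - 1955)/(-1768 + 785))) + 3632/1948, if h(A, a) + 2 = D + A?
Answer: -21127899/735857 ≈ -28.712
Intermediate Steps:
D = -6 (D = -6 + 0 = -6)
S(Q) = Q + Q² (S(Q) = Q² + Q = Q + Q²)
h(A, a) = -8 + A (h(A, a) = -2 + (-6 + A) = -8 + A)
h(-39, S(1))/(((444 - 1955)/(-1768 + 785))) + 3632/1948 = (-8 - 39)/(((444 - 1955)/(-1768 + 785))) + 3632/1948 = -47/((-1511/(-983))) + 3632*(1/1948) = -47/((-1511*(-1/983))) + 908/487 = -47/1511/983 + 908/487 = -47*983/1511 + 908/487 = -46201/1511 + 908/487 = -21127899/735857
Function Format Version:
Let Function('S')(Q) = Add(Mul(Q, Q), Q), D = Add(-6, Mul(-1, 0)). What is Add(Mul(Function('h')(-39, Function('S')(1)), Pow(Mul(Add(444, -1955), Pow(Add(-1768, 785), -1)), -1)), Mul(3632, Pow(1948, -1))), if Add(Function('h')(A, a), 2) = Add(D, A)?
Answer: Rational(-21127899, 735857) ≈ -28.712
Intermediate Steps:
D = -6 (D = Add(-6, 0) = -6)
Function('S')(Q) = Add(Q, Pow(Q, 2)) (Function('S')(Q) = Add(Pow(Q, 2), Q) = Add(Q, Pow(Q, 2)))
Function('h')(A, a) = Add(-8, A) (Function('h')(A, a) = Add(-2, Add(-6, A)) = Add(-8, A))
Add(Mul(Function('h')(-39, Function('S')(1)), Pow(Mul(Add(444, -1955), Pow(Add(-1768, 785), -1)), -1)), Mul(3632, Pow(1948, -1))) = Add(Mul(Add(-8, -39), Pow(Mul(Add(444, -1955), Pow(Add(-1768, 785), -1)), -1)), Mul(3632, Pow(1948, -1))) = Add(Mul(-47, Pow(Mul(-1511, Pow(-983, -1)), -1)), Mul(3632, Rational(1, 1948))) = Add(Mul(-47, Pow(Mul(-1511, Rational(-1, 983)), -1)), Rational(908, 487)) = Add(Mul(-47, Pow(Rational(1511, 983), -1)), Rational(908, 487)) = Add(Mul(-47, Rational(983, 1511)), Rational(908, 487)) = Add(Rational(-46201, 1511), Rational(908, 487)) = Rational(-21127899, 735857)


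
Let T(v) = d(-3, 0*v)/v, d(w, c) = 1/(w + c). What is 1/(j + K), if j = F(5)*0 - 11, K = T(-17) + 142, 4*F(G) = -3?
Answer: 51/6682 ≈ 0.0076324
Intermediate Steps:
d(w, c) = 1/(c + w)
F(G) = -¾ (F(G) = (¼)*(-3) = -¾)
T(v) = -1/(3*v) (T(v) = 1/((0*v - 3)*v) = 1/((0 - 3)*v) = 1/((-3)*v) = -1/(3*v))
K = 7243/51 (K = -⅓/(-17) + 142 = -⅓*(-1/17) + 142 = 1/51 + 142 = 7243/51 ≈ 142.02)
j = -11 (j = -¾*0 - 11 = 0 - 11 = -11)
1/(j + K) = 1/(-11 + 7243/51) = 1/(6682/51) = 51/6682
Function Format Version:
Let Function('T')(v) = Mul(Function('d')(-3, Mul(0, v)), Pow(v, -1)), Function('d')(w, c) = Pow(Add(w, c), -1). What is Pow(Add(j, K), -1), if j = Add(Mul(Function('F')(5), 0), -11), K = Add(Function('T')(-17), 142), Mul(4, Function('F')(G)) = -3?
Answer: Rational(51, 6682) ≈ 0.0076324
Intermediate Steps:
Function('d')(w, c) = Pow(Add(c, w), -1)
Function('F')(G) = Rational(-3, 4) (Function('F')(G) = Mul(Rational(1, 4), -3) = Rational(-3, 4))
Function('T')(v) = Mul(Rational(-1, 3), Pow(v, -1)) (Function('T')(v) = Mul(Pow(Add(Mul(0, v), -3), -1), Pow(v, -1)) = Mul(Pow(Add(0, -3), -1), Pow(v, -1)) = Mul(Pow(-3, -1), Pow(v, -1)) = Mul(Rational(-1, 3), Pow(v, -1)))
K = Rational(7243, 51) (K = Add(Mul(Rational(-1, 3), Pow(-17, -1)), 142) = Add(Mul(Rational(-1, 3), Rational(-1, 17)), 142) = Add(Rational(1, 51), 142) = Rational(7243, 51) ≈ 142.02)
j = -11 (j = Add(Mul(Rational(-3, 4), 0), -11) = Add(0, -11) = -11)
Pow(Add(j, K), -1) = Pow(Add(-11, Rational(7243, 51)), -1) = Pow(Rational(6682, 51), -1) = Rational(51, 6682)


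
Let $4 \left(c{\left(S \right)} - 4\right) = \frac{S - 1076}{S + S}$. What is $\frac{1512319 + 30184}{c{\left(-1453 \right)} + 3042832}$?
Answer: $\frac{17930054872}{35369928193} \approx 0.50693$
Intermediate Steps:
$c{\left(S \right)} = 4 + \frac{-1076 + S}{8 S}$ ($c{\left(S \right)} = 4 + \frac{\left(S - 1076\right) \frac{1}{S + S}}{4} = 4 + \frac{\left(-1076 + S\right) \frac{1}{2 S}}{4} = 4 + \frac{\frac{1}{2} \frac{1}{S} \left(-1076 + S\right)}{4} = 4 + \frac{-1076 + S}{8 S}$)
$\frac{1512319 + 30184}{c{\left(-1453 \right)} + 3042832} = \frac{1512319 + 30184}{\frac{-1076 + 33 \left(-1453\right)}{8 \left(-1453\right)} + 3042832} = \frac{1542503}{\frac{1}{8} \left(- \frac{1}{1453}\right) \left(-1076 - 47949\right) + 3042832} = \frac{1542503}{\frac{1}{8} \left(- \frac{1}{1453}\right) \left(-49025\right) + 3042832} = \frac{1542503}{\frac{49025}{11624} + 3042832} = \frac{1542503}{\frac{35369928193}{11624}} = 1542503 \cdot \frac{11624}{35369928193} = \frac{17930054872}{35369928193}$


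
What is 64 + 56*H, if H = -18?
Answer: -944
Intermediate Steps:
64 + 56*H = 64 + 56*(-18) = 64 - 1008 = -944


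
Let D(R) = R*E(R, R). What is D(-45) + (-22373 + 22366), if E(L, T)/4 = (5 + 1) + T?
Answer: 7013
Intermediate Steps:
E(L, T) = 24 + 4*T (E(L, T) = 4*((5 + 1) + T) = 4*(6 + T) = 24 + 4*T)
D(R) = R*(24 + 4*R)
D(-45) + (-22373 + 22366) = 4*(-45)*(6 - 45) + (-22373 + 22366) = 4*(-45)*(-39) - 7 = 7020 - 7 = 7013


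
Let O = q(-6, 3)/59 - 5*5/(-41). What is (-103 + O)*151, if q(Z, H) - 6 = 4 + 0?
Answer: -37338072/2419 ≈ -15435.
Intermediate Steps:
q(Z, H) = 10 (q(Z, H) = 6 + (4 + 0) = 6 + 4 = 10)
O = 1885/2419 (O = 10/59 - 5*5/(-41) = 10*(1/59) - 25*(-1/41) = 10/59 + 25/41 = 1885/2419 ≈ 0.77925)
(-103 + O)*151 = (-103 + 1885/2419)*151 = -247272/2419*151 = -37338072/2419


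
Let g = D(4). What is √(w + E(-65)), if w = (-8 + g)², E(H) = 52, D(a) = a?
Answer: 2*√17 ≈ 8.2462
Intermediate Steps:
g = 4
w = 16 (w = (-8 + 4)² = (-4)² = 16)
√(w + E(-65)) = √(16 + 52) = √68 = 2*√17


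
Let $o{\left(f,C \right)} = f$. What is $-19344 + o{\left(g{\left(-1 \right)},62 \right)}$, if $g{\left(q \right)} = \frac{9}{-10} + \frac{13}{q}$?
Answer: $- \frac{193579}{10} \approx -19358.0$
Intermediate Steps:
$g{\left(q \right)} = - \frac{9}{10} + \frac{13}{q}$ ($g{\left(q \right)} = 9 \left(- \frac{1}{10}\right) + \frac{13}{q} = - \frac{9}{10} + \frac{13}{q}$)
$-19344 + o{\left(g{\left(-1 \right)},62 \right)} = -19344 + \left(- \frac{9}{10} + \frac{13}{-1}\right) = -19344 + \left(- \frac{9}{10} + 13 \left(-1\right)\right) = -19344 - \frac{139}{10} = - \frac{193579}{10}$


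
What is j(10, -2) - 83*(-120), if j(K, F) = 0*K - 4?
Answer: 9956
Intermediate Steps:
j(K, F) = -4 (j(K, F) = 0 - 4 = -4)
j(10, -2) - 83*(-120) = -4 - 83*(-120) = -4 + 9960 = 9956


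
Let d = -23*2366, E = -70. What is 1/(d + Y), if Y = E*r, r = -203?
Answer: -1/40208 ≈ -2.4871e-5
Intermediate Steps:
d = -54418
Y = 14210 (Y = -70*(-203) = 14210)
1/(d + Y) = 1/(-54418 + 14210) = 1/(-40208) = -1/40208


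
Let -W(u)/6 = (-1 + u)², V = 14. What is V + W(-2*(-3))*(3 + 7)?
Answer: -1486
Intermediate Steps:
W(u) = -6*(-1 + u)²
V + W(-2*(-3))*(3 + 7) = 14 + (-6*(-1 - 2*(-3))²)*(3 + 7) = 14 - 6*(-1 + 6)²*10 = 14 - 6*5²*10 = 14 - 6*25*10 = 14 - 150*10 = 14 - 1500 = -1486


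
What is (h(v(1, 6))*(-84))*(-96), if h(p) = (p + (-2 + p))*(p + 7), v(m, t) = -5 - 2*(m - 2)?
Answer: -258048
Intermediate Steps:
v(m, t) = -1 - 2*m (v(m, t) = -5 - 2*(-2 + m) = -5 - (-4 + 2*m) = -5 + (4 - 2*m) = -1 - 2*m)
h(p) = (-2 + 2*p)*(7 + p)
(h(v(1, 6))*(-84))*(-96) = ((-14 + 2*(-1 - 2*1)² + 12*(-1 - 2*1))*(-84))*(-96) = ((-14 + 2*(-1 - 2)² + 12*(-1 - 2))*(-84))*(-96) = ((-14 + 2*(-3)² + 12*(-3))*(-84))*(-96) = ((-14 + 2*9 - 36)*(-84))*(-96) = ((-14 + 18 - 36)*(-84))*(-96) = -32*(-84)*(-96) = 2688*(-96) = -258048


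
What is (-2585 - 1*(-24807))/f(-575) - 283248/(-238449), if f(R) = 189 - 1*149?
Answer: 885023933/1589660 ≈ 556.74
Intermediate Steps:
f(R) = 40 (f(R) = 189 - 149 = 40)
(-2585 - 1*(-24807))/f(-575) - 283248/(-238449) = (-2585 - 1*(-24807))/40 - 283248/(-238449) = (-2585 + 24807)*(1/40) - 283248*(-1/238449) = 22222*(1/40) + 94416/79483 = 11111/20 + 94416/79483 = 885023933/1589660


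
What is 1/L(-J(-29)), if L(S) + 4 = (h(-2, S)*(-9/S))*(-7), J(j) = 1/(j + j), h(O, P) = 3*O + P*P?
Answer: -58/1271761 ≈ -4.5606e-5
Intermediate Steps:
h(O, P) = P**2 + 3*O (h(O, P) = 3*O + P**2 = P**2 + 3*O)
J(j) = 1/(2*j)
L(S) = -4 + 63*(-6 + S**2)/S (L(S) = -4 + ((S**2 + 3*(-2))*(-9/S))*(-7) = -4 + ((S**2 - 6)*(-9/S))*(-7) = -4 + ((-6 + S**2)*(-9/S))*(-7) = -4 - 9*(-6 + S**2)/S*(-7) = -4 + 63*(-6 + S**2)/S)
1/L(-J(-29)) = 1/(-4 - 378/((-1/(2*(-29)))) + 63*(-1/(2*(-29)))) = 1/(-4 - 378/((-(-1)/(2*29))) + 63*(-(-1)/(2*29))) = 1/(-4 - 378/((-1*(-1/58))) + 63*(-1*(-1/58))) = 1/(-4 - 378/1/58 + 63*(1/58)) = 1/(-4 - 378*58 + 63/58) = 1/(-4 - 21924 + 63/58) = 1/(-1271761/58) = -58/1271761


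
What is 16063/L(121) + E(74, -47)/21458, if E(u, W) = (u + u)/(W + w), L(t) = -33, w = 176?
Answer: -2470205349/5074817 ≈ -486.76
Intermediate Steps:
E(u, W) = 2*u/(176 + W) (E(u, W) = (u + u)/(W + 176) = (2*u)/(176 + W) = 2*u/(176 + W))
16063/L(121) + E(74, -47)/21458 = 16063/(-33) + (2*74/(176 - 47))/21458 = 16063*(-1/33) + (2*74/129)*(1/21458) = -16063/33 + (2*74*(1/129))*(1/21458) = -16063/33 + (148/129)*(1/21458) = -16063/33 + 74/1384041 = -2470205349/5074817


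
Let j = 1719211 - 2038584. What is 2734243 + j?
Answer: 2414870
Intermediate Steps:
j = -319373
2734243 + j = 2734243 - 319373 = 2414870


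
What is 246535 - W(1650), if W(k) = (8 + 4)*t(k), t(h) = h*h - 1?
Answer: -32423453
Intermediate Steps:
t(h) = -1 + h² (t(h) = h² - 1 = -1 + h²)
W(k) = -12 + 12*k² (W(k) = (8 + 4)*(-1 + k²) = 12*(-1 + k²) = -12 + 12*k²)
246535 - W(1650) = 246535 - (-12 + 12*1650²) = 246535 - (-12 + 12*2722500) = 246535 - (-12 + 32670000) = 246535 - 1*32669988 = 246535 - 32669988 = -32423453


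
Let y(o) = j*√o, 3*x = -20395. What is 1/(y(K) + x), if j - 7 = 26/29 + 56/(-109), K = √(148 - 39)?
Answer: -1/(20395/3 - 23337*109^(¼)/3161) ≈ -0.00014761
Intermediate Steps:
K = √109 ≈ 10.440
x = -20395/3 (x = (⅓)*(-20395) = -20395/3 ≈ -6798.3)
j = 23337/3161 (j = 7 + (26/29 + 56/(-109)) = 7 + (26*(1/29) + 56*(-1/109)) = 7 + (26/29 - 56/109) = 7 + 1210/3161 = 23337/3161 ≈ 7.3828)
y(o) = 23337*√o/3161
1/(y(K) + x) = 1/(23337*√(√109)/3161 - 20395/3) = 1/(23337*109^(¼)/3161 - 20395/3) = 1/(-20395/3 + 23337*109^(¼)/3161)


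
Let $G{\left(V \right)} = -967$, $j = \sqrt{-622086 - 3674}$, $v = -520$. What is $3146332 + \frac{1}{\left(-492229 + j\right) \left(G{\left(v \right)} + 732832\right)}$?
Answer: $\frac{557918858020126712132951}{177323581243214865} - \frac{4 i \sqrt{39110}}{177323581243214865} \approx 3.1463 \cdot 10^{6} - 4.4611 \cdot 10^{-15} i$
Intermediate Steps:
$j = 4 i \sqrt{39110}$ ($j = \sqrt{-625760} = 4 i \sqrt{39110} \approx 791.05 i$)
$3146332 + \frac{1}{\left(-492229 + j\right) \left(G{\left(v \right)} + 732832\right)} = 3146332 + \frac{1}{\left(-492229 + 4 i \sqrt{39110}\right) \left(-967 + 732832\right)} = 3146332 + \frac{1}{\left(-492229 + 4 i \sqrt{39110}\right) 731865} = 3146332 + \frac{1}{-360245177085 + 2927460 i \sqrt{39110}}$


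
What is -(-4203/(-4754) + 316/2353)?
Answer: -11391923/11186162 ≈ -1.0184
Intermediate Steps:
-(-4203/(-4754) + 316/2353) = -(-4203*(-1/4754) + 316*(1/2353)) = -(4203/4754 + 316/2353) = -1*11391923/11186162 = -11391923/11186162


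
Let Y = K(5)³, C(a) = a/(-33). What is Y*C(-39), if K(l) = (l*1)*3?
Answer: 43875/11 ≈ 3988.6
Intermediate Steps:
C(a) = -a/33 (C(a) = a*(-1/33) = -a/33)
K(l) = 3*l (K(l) = l*3 = 3*l)
Y = 3375 (Y = (3*5)³ = 15³ = 3375)
Y*C(-39) = 3375*(-1/33*(-39)) = 3375*(13/11) = 43875/11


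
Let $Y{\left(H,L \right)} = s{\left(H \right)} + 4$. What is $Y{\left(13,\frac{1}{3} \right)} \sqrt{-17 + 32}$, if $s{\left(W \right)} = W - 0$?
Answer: $17 \sqrt{15} \approx 65.841$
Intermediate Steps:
$s{\left(W \right)} = W$ ($s{\left(W \right)} = W + 0 = W$)
$Y{\left(H,L \right)} = 4 + H$ ($Y{\left(H,L \right)} = H + 4 = 4 + H$)
$Y{\left(13,\frac{1}{3} \right)} \sqrt{-17 + 32} = \left(4 + 13\right) \sqrt{-17 + 32} = 17 \sqrt{15}$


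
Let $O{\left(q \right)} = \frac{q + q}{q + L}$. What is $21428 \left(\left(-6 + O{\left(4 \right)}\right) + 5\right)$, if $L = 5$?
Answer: $- \frac{21428}{9} \approx -2380.9$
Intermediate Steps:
$O{\left(q \right)} = \frac{2 q}{5 + q}$ ($O{\left(q \right)} = \frac{q + q}{q + 5} = \frac{2 q}{5 + q}$)
$21428 \left(\left(-6 + O{\left(4 \right)}\right) + 5\right) = 21428 \left(\left(-6 + 2 \cdot 4 \frac{1}{5 + 4}\right) + 5\right) = 21428 \left(\left(-6 + 2 \cdot 4 \cdot \frac{1}{9}\right) + 5\right) = 21428 \left(\left(-6 + \frac{8}{9}\right) + 5\right) = 21428 \left(- \frac{46}{9} + 5\right) = 21428 \left(- \frac{1}{9}\right) = - \frac{21428}{9}$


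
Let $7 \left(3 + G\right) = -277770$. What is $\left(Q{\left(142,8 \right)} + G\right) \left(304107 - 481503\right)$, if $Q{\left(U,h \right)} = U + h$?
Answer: $\frac{49092746436}{7} \approx 7.0133 \cdot 10^{9}$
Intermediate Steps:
$G = - \frac{277791}{7}$ ($G = -3 + \frac{1}{7} \left(-277770\right) = -3 - \frac{277770}{7} = - \frac{277791}{7} \approx -39684.0$)
$\left(Q{\left(142,8 \right)} + G\right) \left(304107 - 481503\right) = \left(\left(142 + 8\right) - \frac{277791}{7}\right) \left(304107 - 481503\right) = \left(150 - \frac{277791}{7}\right) \left(-177396\right) = \left(- \frac{276741}{7}\right) \left(-177396\right) = \frac{49092746436}{7}$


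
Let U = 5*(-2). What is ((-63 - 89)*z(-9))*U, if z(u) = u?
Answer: -13680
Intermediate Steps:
U = -10
((-63 - 89)*z(-9))*U = ((-63 - 89)*(-9))*(-10) = -152*(-9)*(-10) = 1368*(-10) = -13680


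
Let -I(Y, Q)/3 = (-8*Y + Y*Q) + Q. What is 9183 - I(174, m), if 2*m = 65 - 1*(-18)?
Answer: 53589/2 ≈ 26795.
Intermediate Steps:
m = 83/2 (m = (65 - 1*(-18))/2 = (65 + 18)/2 = (½)*83 = 83/2 ≈ 41.500)
I(Y, Q) = -3*Q + 24*Y - 3*Q*Y (I(Y, Q) = -3*((-8*Y + Y*Q) + Q) = -3*((-8*Y + Q*Y) + Q) = -3*(Q - 8*Y + Q*Y) = -3*Q + 24*Y - 3*Q*Y)
9183 - I(174, m) = 9183 - (-3*83/2 + 24*174 - 3*83/2*174) = 9183 - (-249/2 + 4176 - 21663) = 9183 - 1*(-35223/2) = 9183 + 35223/2 = 53589/2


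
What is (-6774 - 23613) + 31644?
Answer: 1257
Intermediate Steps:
(-6774 - 23613) + 31644 = -30387 + 31644 = 1257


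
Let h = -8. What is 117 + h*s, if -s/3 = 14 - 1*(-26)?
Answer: 1077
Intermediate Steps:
s = -120 (s = -3*(14 - 1*(-26)) = -3*(14 + 26) = -3*40 = -120)
117 + h*s = 117 - 8*(-120) = 117 + 960 = 1077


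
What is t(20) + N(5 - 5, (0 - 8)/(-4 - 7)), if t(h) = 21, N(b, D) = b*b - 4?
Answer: 17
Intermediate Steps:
N(b, D) = -4 + b**2 (N(b, D) = b**2 - 4 = -4 + b**2)
t(20) + N(5 - 5, (0 - 8)/(-4 - 7)) = 21 + (-4 + (5 - 5)**2) = 21 + (-4 + 0**2) = 21 + (-4 + 0) = 21 - 4 = 17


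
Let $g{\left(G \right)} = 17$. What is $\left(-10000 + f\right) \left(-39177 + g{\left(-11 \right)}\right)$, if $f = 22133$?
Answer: $-475128280$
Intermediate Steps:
$\left(-10000 + f\right) \left(-39177 + g{\left(-11 \right)}\right) = \left(-10000 + 22133\right) \left(-39177 + 17\right) = 12133 \left(-39160\right) = -475128280$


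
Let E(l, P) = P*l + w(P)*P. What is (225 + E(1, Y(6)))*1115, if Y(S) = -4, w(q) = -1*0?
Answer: 246415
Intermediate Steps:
w(q) = 0
E(l, P) = P*l (E(l, P) = P*l + 0*P = P*l + 0 = P*l)
(225 + E(1, Y(6)))*1115 = (225 - 4*1)*1115 = (225 - 4)*1115 = 221*1115 = 246415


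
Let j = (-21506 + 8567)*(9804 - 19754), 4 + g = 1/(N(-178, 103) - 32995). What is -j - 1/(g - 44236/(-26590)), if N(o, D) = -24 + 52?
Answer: -131837292082423185/1024034249 ≈ -1.2874e+8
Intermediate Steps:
N(o, D) = 28
g = -131869/32967 (g = -4 + 1/(28 - 32995) = -4 + 1/(-32967) = -4 - 1/32967 = -131869/32967 ≈ -4.0000)
j = 128743050 (j = -12939*(-9950) = 128743050)
-j - 1/(g - 44236/(-26590)) = -1*128743050 - 1/(-131869/32967 - 44236/(-26590)) = -128743050 - 1/(-131869/32967 - 44236*(-1/26590)) = -128743050 - 1/(-131869/32967 + 22118/13295) = -128743050 - 1/(-1024034249/438296265) = -128743050 - 1*(-438296265/1024034249) = -128743050 + 438296265/1024034249 = -131837292082423185/1024034249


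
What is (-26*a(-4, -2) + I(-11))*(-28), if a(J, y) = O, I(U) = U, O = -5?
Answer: -3332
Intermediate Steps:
a(J, y) = -5
(-26*a(-4, -2) + I(-11))*(-28) = (-26*(-5) - 11)*(-28) = (130 - 11)*(-28) = 119*(-28) = -3332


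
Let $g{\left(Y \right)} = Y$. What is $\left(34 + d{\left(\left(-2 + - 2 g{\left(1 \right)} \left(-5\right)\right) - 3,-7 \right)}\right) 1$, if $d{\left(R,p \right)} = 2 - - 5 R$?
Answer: $61$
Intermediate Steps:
$d{\left(R,p \right)} = 2 + 5 R$
$\left(34 + d{\left(\left(-2 + - 2 g{\left(1 \right)} \left(-5\right)\right) - 3,-7 \right)}\right) 1 = \left(34 + \left(2 + 5 \left(\left(-2 + \left(-2\right) 1 \left(-5\right)\right) - 3\right)\right)\right) 1 = \left(34 + \left(2 + 5 \left(\left(-2 - -10\right) - 3\right)\right)\right) 1 = \left(34 + \left(2 + 5 \left(\left(-2 + 10\right) - 3\right)\right)\right) 1 = \left(34 + \left(2 + 5 \left(8 - 3\right)\right)\right) 1 = \left(34 + \left(2 + 5 \cdot 5\right)\right) 1 = \left(34 + \left(2 + 25\right)\right) 1 = \left(34 + 27\right) 1 = 61 \cdot 1 = 61$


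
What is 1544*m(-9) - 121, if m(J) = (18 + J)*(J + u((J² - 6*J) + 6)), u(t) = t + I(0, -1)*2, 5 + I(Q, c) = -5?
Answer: 1556231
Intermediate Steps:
I(Q, c) = -10 (I(Q, c) = -5 - 5 = -10)
u(t) = -20 + t (u(t) = t - 10*2 = t - 20 = -20 + t)
m(J) = (18 + J)*(-14 + J² - 5*J) (m(J) = (18 + J)*(J + (-20 + ((J² - 6*J) + 6))) = (18 + J)*(J + (-20 + (6 + J² - 6*J))) = (18 + J)*(J + (-14 + J² - 6*J)) = (18 + J)*(-14 + J² - 5*J))
1544*m(-9) - 121 = 1544*(-252 + (-9)³ - 104*(-9) + 13*(-9)²) - 121 = 1544*(-252 - 729 + 936 + 13*81) - 121 = 1544*(-252 - 729 + 936 + 1053) - 121 = 1544*1008 - 121 = 1556352 - 121 = 1556231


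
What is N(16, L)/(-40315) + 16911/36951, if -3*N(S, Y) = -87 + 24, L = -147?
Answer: 226996998/496559855 ≈ 0.45714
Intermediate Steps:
N(S, Y) = 21 (N(S, Y) = -(-87 + 24)/3 = -1/3*(-63) = 21)
N(16, L)/(-40315) + 16911/36951 = 21/(-40315) + 16911/36951 = 21*(-1/40315) + 16911*(1/36951) = -21/40315 + 5637/12317 = 226996998/496559855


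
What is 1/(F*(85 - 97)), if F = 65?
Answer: -1/780 ≈ -0.0012821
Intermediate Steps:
1/(F*(85 - 97)) = 1/(65*(85 - 97)) = 1/(65*(-12)) = 1/(-780) = -1/780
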